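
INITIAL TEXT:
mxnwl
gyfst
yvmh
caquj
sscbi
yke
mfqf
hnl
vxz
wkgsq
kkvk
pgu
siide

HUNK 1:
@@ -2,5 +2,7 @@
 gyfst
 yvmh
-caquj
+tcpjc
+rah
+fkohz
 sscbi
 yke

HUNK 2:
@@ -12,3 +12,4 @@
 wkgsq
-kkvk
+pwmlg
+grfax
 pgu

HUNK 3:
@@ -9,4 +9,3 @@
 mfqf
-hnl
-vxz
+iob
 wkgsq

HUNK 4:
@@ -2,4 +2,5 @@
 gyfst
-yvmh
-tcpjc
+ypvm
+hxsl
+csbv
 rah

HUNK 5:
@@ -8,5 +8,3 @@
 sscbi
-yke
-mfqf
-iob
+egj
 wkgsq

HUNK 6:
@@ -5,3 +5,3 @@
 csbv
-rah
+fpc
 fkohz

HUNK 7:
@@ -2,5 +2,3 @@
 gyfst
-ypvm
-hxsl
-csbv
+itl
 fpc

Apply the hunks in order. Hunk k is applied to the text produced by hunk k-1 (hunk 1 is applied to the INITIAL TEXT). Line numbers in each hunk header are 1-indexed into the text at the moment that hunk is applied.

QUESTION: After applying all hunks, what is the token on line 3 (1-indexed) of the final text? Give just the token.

Answer: itl

Derivation:
Hunk 1: at line 2 remove [caquj] add [tcpjc,rah,fkohz] -> 15 lines: mxnwl gyfst yvmh tcpjc rah fkohz sscbi yke mfqf hnl vxz wkgsq kkvk pgu siide
Hunk 2: at line 12 remove [kkvk] add [pwmlg,grfax] -> 16 lines: mxnwl gyfst yvmh tcpjc rah fkohz sscbi yke mfqf hnl vxz wkgsq pwmlg grfax pgu siide
Hunk 3: at line 9 remove [hnl,vxz] add [iob] -> 15 lines: mxnwl gyfst yvmh tcpjc rah fkohz sscbi yke mfqf iob wkgsq pwmlg grfax pgu siide
Hunk 4: at line 2 remove [yvmh,tcpjc] add [ypvm,hxsl,csbv] -> 16 lines: mxnwl gyfst ypvm hxsl csbv rah fkohz sscbi yke mfqf iob wkgsq pwmlg grfax pgu siide
Hunk 5: at line 8 remove [yke,mfqf,iob] add [egj] -> 14 lines: mxnwl gyfst ypvm hxsl csbv rah fkohz sscbi egj wkgsq pwmlg grfax pgu siide
Hunk 6: at line 5 remove [rah] add [fpc] -> 14 lines: mxnwl gyfst ypvm hxsl csbv fpc fkohz sscbi egj wkgsq pwmlg grfax pgu siide
Hunk 7: at line 2 remove [ypvm,hxsl,csbv] add [itl] -> 12 lines: mxnwl gyfst itl fpc fkohz sscbi egj wkgsq pwmlg grfax pgu siide
Final line 3: itl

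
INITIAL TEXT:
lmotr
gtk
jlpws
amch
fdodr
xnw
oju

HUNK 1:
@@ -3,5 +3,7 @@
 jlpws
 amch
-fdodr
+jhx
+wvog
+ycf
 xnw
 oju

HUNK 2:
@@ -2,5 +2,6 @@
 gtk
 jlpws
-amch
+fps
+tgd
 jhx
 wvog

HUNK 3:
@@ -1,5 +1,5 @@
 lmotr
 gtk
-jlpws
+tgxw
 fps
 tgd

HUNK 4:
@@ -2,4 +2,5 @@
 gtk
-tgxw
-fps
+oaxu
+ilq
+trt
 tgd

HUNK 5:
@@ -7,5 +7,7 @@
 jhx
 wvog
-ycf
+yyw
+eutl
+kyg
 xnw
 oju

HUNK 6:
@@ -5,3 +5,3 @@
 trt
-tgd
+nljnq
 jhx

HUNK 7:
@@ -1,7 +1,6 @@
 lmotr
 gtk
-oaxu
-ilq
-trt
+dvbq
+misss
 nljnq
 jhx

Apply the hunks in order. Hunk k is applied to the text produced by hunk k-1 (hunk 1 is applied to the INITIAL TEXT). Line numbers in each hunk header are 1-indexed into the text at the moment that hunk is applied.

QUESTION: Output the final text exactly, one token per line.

Hunk 1: at line 3 remove [fdodr] add [jhx,wvog,ycf] -> 9 lines: lmotr gtk jlpws amch jhx wvog ycf xnw oju
Hunk 2: at line 2 remove [amch] add [fps,tgd] -> 10 lines: lmotr gtk jlpws fps tgd jhx wvog ycf xnw oju
Hunk 3: at line 1 remove [jlpws] add [tgxw] -> 10 lines: lmotr gtk tgxw fps tgd jhx wvog ycf xnw oju
Hunk 4: at line 2 remove [tgxw,fps] add [oaxu,ilq,trt] -> 11 lines: lmotr gtk oaxu ilq trt tgd jhx wvog ycf xnw oju
Hunk 5: at line 7 remove [ycf] add [yyw,eutl,kyg] -> 13 lines: lmotr gtk oaxu ilq trt tgd jhx wvog yyw eutl kyg xnw oju
Hunk 6: at line 5 remove [tgd] add [nljnq] -> 13 lines: lmotr gtk oaxu ilq trt nljnq jhx wvog yyw eutl kyg xnw oju
Hunk 7: at line 1 remove [oaxu,ilq,trt] add [dvbq,misss] -> 12 lines: lmotr gtk dvbq misss nljnq jhx wvog yyw eutl kyg xnw oju

Answer: lmotr
gtk
dvbq
misss
nljnq
jhx
wvog
yyw
eutl
kyg
xnw
oju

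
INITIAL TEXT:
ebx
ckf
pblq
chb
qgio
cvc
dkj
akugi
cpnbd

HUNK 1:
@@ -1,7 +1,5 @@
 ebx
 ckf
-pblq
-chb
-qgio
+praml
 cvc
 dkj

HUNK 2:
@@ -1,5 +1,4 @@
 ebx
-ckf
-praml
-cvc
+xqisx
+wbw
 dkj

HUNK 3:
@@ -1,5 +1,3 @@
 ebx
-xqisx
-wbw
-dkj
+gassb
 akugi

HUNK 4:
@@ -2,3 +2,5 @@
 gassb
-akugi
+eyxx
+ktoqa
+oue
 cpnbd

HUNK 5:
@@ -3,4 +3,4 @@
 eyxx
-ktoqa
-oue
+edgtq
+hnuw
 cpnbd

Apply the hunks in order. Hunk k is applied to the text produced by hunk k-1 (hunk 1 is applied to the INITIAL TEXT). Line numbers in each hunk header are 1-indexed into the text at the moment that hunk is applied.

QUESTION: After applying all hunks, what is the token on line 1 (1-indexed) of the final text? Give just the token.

Answer: ebx

Derivation:
Hunk 1: at line 1 remove [pblq,chb,qgio] add [praml] -> 7 lines: ebx ckf praml cvc dkj akugi cpnbd
Hunk 2: at line 1 remove [ckf,praml,cvc] add [xqisx,wbw] -> 6 lines: ebx xqisx wbw dkj akugi cpnbd
Hunk 3: at line 1 remove [xqisx,wbw,dkj] add [gassb] -> 4 lines: ebx gassb akugi cpnbd
Hunk 4: at line 2 remove [akugi] add [eyxx,ktoqa,oue] -> 6 lines: ebx gassb eyxx ktoqa oue cpnbd
Hunk 5: at line 3 remove [ktoqa,oue] add [edgtq,hnuw] -> 6 lines: ebx gassb eyxx edgtq hnuw cpnbd
Final line 1: ebx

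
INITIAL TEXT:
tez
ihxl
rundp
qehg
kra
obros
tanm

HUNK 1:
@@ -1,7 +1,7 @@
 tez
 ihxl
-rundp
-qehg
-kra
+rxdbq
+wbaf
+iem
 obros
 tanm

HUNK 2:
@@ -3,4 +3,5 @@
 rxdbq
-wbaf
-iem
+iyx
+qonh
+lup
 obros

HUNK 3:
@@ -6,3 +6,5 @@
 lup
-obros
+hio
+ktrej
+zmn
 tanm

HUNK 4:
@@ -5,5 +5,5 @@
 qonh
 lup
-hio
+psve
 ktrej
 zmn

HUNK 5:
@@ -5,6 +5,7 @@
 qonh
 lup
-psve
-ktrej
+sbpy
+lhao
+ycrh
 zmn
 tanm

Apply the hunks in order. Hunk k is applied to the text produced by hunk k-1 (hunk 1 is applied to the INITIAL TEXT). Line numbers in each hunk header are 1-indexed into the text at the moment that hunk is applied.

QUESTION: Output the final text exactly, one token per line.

Hunk 1: at line 1 remove [rundp,qehg,kra] add [rxdbq,wbaf,iem] -> 7 lines: tez ihxl rxdbq wbaf iem obros tanm
Hunk 2: at line 3 remove [wbaf,iem] add [iyx,qonh,lup] -> 8 lines: tez ihxl rxdbq iyx qonh lup obros tanm
Hunk 3: at line 6 remove [obros] add [hio,ktrej,zmn] -> 10 lines: tez ihxl rxdbq iyx qonh lup hio ktrej zmn tanm
Hunk 4: at line 5 remove [hio] add [psve] -> 10 lines: tez ihxl rxdbq iyx qonh lup psve ktrej zmn tanm
Hunk 5: at line 5 remove [psve,ktrej] add [sbpy,lhao,ycrh] -> 11 lines: tez ihxl rxdbq iyx qonh lup sbpy lhao ycrh zmn tanm

Answer: tez
ihxl
rxdbq
iyx
qonh
lup
sbpy
lhao
ycrh
zmn
tanm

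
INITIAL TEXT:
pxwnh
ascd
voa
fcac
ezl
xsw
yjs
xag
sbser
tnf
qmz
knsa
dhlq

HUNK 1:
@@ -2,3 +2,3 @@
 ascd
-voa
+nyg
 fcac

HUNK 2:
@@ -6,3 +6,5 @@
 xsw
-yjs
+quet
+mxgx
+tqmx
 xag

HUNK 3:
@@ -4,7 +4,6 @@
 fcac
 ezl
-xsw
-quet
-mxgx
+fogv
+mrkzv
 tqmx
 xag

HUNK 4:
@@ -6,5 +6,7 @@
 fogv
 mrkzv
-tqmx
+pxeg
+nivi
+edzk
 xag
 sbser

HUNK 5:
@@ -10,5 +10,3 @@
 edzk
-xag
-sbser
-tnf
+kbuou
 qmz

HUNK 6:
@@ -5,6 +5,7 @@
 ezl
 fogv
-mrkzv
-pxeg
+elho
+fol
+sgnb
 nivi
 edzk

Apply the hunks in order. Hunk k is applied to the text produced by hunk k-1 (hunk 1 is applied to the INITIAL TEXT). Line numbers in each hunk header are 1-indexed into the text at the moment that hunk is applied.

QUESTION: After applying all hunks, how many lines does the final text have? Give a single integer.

Answer: 15

Derivation:
Hunk 1: at line 2 remove [voa] add [nyg] -> 13 lines: pxwnh ascd nyg fcac ezl xsw yjs xag sbser tnf qmz knsa dhlq
Hunk 2: at line 6 remove [yjs] add [quet,mxgx,tqmx] -> 15 lines: pxwnh ascd nyg fcac ezl xsw quet mxgx tqmx xag sbser tnf qmz knsa dhlq
Hunk 3: at line 4 remove [xsw,quet,mxgx] add [fogv,mrkzv] -> 14 lines: pxwnh ascd nyg fcac ezl fogv mrkzv tqmx xag sbser tnf qmz knsa dhlq
Hunk 4: at line 6 remove [tqmx] add [pxeg,nivi,edzk] -> 16 lines: pxwnh ascd nyg fcac ezl fogv mrkzv pxeg nivi edzk xag sbser tnf qmz knsa dhlq
Hunk 5: at line 10 remove [xag,sbser,tnf] add [kbuou] -> 14 lines: pxwnh ascd nyg fcac ezl fogv mrkzv pxeg nivi edzk kbuou qmz knsa dhlq
Hunk 6: at line 5 remove [mrkzv,pxeg] add [elho,fol,sgnb] -> 15 lines: pxwnh ascd nyg fcac ezl fogv elho fol sgnb nivi edzk kbuou qmz knsa dhlq
Final line count: 15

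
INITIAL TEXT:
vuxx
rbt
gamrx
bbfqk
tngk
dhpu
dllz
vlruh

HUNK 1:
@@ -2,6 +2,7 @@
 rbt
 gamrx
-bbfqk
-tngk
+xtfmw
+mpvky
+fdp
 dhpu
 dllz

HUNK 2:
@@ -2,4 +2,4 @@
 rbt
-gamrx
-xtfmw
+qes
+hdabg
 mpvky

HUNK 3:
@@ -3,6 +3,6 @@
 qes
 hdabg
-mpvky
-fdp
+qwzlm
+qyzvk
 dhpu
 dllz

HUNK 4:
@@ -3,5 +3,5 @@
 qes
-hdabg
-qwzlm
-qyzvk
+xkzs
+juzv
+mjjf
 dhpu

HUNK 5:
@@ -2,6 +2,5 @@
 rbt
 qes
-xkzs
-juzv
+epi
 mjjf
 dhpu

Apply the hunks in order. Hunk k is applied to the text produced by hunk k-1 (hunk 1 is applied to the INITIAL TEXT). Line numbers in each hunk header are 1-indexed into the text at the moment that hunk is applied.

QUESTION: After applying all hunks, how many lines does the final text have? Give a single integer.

Answer: 8

Derivation:
Hunk 1: at line 2 remove [bbfqk,tngk] add [xtfmw,mpvky,fdp] -> 9 lines: vuxx rbt gamrx xtfmw mpvky fdp dhpu dllz vlruh
Hunk 2: at line 2 remove [gamrx,xtfmw] add [qes,hdabg] -> 9 lines: vuxx rbt qes hdabg mpvky fdp dhpu dllz vlruh
Hunk 3: at line 3 remove [mpvky,fdp] add [qwzlm,qyzvk] -> 9 lines: vuxx rbt qes hdabg qwzlm qyzvk dhpu dllz vlruh
Hunk 4: at line 3 remove [hdabg,qwzlm,qyzvk] add [xkzs,juzv,mjjf] -> 9 lines: vuxx rbt qes xkzs juzv mjjf dhpu dllz vlruh
Hunk 5: at line 2 remove [xkzs,juzv] add [epi] -> 8 lines: vuxx rbt qes epi mjjf dhpu dllz vlruh
Final line count: 8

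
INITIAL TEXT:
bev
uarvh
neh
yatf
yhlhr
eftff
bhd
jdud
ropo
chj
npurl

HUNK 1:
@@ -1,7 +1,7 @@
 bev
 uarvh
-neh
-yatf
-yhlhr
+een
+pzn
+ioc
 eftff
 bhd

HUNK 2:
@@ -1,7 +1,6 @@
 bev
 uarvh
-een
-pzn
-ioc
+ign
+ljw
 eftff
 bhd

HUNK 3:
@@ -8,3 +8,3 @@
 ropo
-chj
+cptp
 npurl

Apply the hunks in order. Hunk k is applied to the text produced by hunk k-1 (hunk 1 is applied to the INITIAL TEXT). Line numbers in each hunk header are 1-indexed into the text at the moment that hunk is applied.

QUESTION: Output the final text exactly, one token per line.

Answer: bev
uarvh
ign
ljw
eftff
bhd
jdud
ropo
cptp
npurl

Derivation:
Hunk 1: at line 1 remove [neh,yatf,yhlhr] add [een,pzn,ioc] -> 11 lines: bev uarvh een pzn ioc eftff bhd jdud ropo chj npurl
Hunk 2: at line 1 remove [een,pzn,ioc] add [ign,ljw] -> 10 lines: bev uarvh ign ljw eftff bhd jdud ropo chj npurl
Hunk 3: at line 8 remove [chj] add [cptp] -> 10 lines: bev uarvh ign ljw eftff bhd jdud ropo cptp npurl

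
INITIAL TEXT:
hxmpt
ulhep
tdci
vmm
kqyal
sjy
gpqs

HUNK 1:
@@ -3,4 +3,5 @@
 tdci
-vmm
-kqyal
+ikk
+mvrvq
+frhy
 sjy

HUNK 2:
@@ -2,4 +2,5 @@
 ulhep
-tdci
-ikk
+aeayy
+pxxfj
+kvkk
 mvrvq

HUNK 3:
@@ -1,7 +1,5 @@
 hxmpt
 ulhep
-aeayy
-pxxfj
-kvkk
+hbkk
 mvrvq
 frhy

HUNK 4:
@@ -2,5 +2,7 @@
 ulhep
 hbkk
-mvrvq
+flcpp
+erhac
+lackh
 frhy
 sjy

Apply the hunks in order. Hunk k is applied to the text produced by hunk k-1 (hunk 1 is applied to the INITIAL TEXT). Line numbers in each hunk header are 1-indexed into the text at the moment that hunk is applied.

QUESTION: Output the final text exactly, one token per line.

Answer: hxmpt
ulhep
hbkk
flcpp
erhac
lackh
frhy
sjy
gpqs

Derivation:
Hunk 1: at line 3 remove [vmm,kqyal] add [ikk,mvrvq,frhy] -> 8 lines: hxmpt ulhep tdci ikk mvrvq frhy sjy gpqs
Hunk 2: at line 2 remove [tdci,ikk] add [aeayy,pxxfj,kvkk] -> 9 lines: hxmpt ulhep aeayy pxxfj kvkk mvrvq frhy sjy gpqs
Hunk 3: at line 1 remove [aeayy,pxxfj,kvkk] add [hbkk] -> 7 lines: hxmpt ulhep hbkk mvrvq frhy sjy gpqs
Hunk 4: at line 2 remove [mvrvq] add [flcpp,erhac,lackh] -> 9 lines: hxmpt ulhep hbkk flcpp erhac lackh frhy sjy gpqs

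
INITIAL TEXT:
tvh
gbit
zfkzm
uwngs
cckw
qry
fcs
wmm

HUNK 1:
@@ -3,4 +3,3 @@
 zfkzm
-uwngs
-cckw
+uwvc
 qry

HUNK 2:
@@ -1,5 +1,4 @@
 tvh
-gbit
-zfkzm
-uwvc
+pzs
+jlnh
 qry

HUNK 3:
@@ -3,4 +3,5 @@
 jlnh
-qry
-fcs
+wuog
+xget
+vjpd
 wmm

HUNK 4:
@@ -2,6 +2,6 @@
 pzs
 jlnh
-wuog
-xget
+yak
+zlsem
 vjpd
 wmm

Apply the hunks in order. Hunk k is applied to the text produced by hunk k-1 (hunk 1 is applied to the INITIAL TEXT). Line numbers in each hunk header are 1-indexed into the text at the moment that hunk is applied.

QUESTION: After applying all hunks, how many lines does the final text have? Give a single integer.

Answer: 7

Derivation:
Hunk 1: at line 3 remove [uwngs,cckw] add [uwvc] -> 7 lines: tvh gbit zfkzm uwvc qry fcs wmm
Hunk 2: at line 1 remove [gbit,zfkzm,uwvc] add [pzs,jlnh] -> 6 lines: tvh pzs jlnh qry fcs wmm
Hunk 3: at line 3 remove [qry,fcs] add [wuog,xget,vjpd] -> 7 lines: tvh pzs jlnh wuog xget vjpd wmm
Hunk 4: at line 2 remove [wuog,xget] add [yak,zlsem] -> 7 lines: tvh pzs jlnh yak zlsem vjpd wmm
Final line count: 7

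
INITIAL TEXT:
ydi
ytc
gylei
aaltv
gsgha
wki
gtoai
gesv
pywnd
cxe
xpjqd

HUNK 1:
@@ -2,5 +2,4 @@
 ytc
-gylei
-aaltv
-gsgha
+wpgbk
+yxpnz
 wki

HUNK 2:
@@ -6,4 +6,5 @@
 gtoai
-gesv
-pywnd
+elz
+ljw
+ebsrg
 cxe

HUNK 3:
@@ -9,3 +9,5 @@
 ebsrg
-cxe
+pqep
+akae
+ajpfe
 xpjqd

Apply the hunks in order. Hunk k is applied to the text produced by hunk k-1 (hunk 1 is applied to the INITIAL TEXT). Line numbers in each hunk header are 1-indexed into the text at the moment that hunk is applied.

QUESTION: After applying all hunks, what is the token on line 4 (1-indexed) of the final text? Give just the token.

Answer: yxpnz

Derivation:
Hunk 1: at line 2 remove [gylei,aaltv,gsgha] add [wpgbk,yxpnz] -> 10 lines: ydi ytc wpgbk yxpnz wki gtoai gesv pywnd cxe xpjqd
Hunk 2: at line 6 remove [gesv,pywnd] add [elz,ljw,ebsrg] -> 11 lines: ydi ytc wpgbk yxpnz wki gtoai elz ljw ebsrg cxe xpjqd
Hunk 3: at line 9 remove [cxe] add [pqep,akae,ajpfe] -> 13 lines: ydi ytc wpgbk yxpnz wki gtoai elz ljw ebsrg pqep akae ajpfe xpjqd
Final line 4: yxpnz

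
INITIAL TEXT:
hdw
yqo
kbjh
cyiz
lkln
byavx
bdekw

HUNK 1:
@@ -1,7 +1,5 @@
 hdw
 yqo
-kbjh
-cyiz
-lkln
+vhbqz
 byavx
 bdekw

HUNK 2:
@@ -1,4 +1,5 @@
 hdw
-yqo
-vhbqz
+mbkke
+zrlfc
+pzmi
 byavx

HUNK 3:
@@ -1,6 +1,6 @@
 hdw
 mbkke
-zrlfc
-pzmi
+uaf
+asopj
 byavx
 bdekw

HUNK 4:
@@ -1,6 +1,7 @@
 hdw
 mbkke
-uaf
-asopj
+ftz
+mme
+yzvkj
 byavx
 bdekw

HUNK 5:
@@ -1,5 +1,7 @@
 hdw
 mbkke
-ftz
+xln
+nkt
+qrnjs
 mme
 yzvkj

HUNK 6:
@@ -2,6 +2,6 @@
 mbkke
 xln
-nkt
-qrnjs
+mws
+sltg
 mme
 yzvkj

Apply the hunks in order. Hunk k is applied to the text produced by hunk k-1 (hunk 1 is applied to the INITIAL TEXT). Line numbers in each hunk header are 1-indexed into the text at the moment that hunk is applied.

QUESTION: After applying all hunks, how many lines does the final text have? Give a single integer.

Hunk 1: at line 1 remove [kbjh,cyiz,lkln] add [vhbqz] -> 5 lines: hdw yqo vhbqz byavx bdekw
Hunk 2: at line 1 remove [yqo,vhbqz] add [mbkke,zrlfc,pzmi] -> 6 lines: hdw mbkke zrlfc pzmi byavx bdekw
Hunk 3: at line 1 remove [zrlfc,pzmi] add [uaf,asopj] -> 6 lines: hdw mbkke uaf asopj byavx bdekw
Hunk 4: at line 1 remove [uaf,asopj] add [ftz,mme,yzvkj] -> 7 lines: hdw mbkke ftz mme yzvkj byavx bdekw
Hunk 5: at line 1 remove [ftz] add [xln,nkt,qrnjs] -> 9 lines: hdw mbkke xln nkt qrnjs mme yzvkj byavx bdekw
Hunk 6: at line 2 remove [nkt,qrnjs] add [mws,sltg] -> 9 lines: hdw mbkke xln mws sltg mme yzvkj byavx bdekw
Final line count: 9

Answer: 9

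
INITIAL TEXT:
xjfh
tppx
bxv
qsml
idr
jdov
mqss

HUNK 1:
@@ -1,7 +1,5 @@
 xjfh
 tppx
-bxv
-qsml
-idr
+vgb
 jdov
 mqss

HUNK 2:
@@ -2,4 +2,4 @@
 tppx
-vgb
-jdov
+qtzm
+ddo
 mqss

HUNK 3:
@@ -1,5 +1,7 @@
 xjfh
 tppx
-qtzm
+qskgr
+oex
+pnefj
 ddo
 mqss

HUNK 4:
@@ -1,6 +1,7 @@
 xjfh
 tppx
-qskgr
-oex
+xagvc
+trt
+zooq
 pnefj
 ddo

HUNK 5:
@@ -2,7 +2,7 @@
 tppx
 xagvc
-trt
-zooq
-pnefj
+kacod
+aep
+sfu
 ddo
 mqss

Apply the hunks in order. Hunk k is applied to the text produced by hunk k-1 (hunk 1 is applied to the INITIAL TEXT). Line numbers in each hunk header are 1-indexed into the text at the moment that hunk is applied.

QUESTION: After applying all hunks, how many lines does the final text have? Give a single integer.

Answer: 8

Derivation:
Hunk 1: at line 1 remove [bxv,qsml,idr] add [vgb] -> 5 lines: xjfh tppx vgb jdov mqss
Hunk 2: at line 2 remove [vgb,jdov] add [qtzm,ddo] -> 5 lines: xjfh tppx qtzm ddo mqss
Hunk 3: at line 1 remove [qtzm] add [qskgr,oex,pnefj] -> 7 lines: xjfh tppx qskgr oex pnefj ddo mqss
Hunk 4: at line 1 remove [qskgr,oex] add [xagvc,trt,zooq] -> 8 lines: xjfh tppx xagvc trt zooq pnefj ddo mqss
Hunk 5: at line 2 remove [trt,zooq,pnefj] add [kacod,aep,sfu] -> 8 lines: xjfh tppx xagvc kacod aep sfu ddo mqss
Final line count: 8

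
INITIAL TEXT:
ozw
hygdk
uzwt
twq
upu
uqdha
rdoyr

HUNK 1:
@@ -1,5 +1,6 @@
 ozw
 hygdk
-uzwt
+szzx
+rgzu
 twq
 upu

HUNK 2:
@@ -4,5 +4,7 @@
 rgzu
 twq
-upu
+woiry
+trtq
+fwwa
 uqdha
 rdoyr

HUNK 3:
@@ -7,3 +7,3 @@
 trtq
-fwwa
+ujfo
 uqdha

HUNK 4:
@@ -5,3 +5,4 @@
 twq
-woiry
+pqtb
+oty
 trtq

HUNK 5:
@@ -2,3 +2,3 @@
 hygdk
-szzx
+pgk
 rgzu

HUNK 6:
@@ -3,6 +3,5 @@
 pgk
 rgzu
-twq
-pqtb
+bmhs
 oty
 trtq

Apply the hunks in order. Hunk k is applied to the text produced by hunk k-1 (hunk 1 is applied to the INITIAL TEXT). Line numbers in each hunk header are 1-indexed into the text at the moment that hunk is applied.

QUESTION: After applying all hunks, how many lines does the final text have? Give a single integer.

Hunk 1: at line 1 remove [uzwt] add [szzx,rgzu] -> 8 lines: ozw hygdk szzx rgzu twq upu uqdha rdoyr
Hunk 2: at line 4 remove [upu] add [woiry,trtq,fwwa] -> 10 lines: ozw hygdk szzx rgzu twq woiry trtq fwwa uqdha rdoyr
Hunk 3: at line 7 remove [fwwa] add [ujfo] -> 10 lines: ozw hygdk szzx rgzu twq woiry trtq ujfo uqdha rdoyr
Hunk 4: at line 5 remove [woiry] add [pqtb,oty] -> 11 lines: ozw hygdk szzx rgzu twq pqtb oty trtq ujfo uqdha rdoyr
Hunk 5: at line 2 remove [szzx] add [pgk] -> 11 lines: ozw hygdk pgk rgzu twq pqtb oty trtq ujfo uqdha rdoyr
Hunk 6: at line 3 remove [twq,pqtb] add [bmhs] -> 10 lines: ozw hygdk pgk rgzu bmhs oty trtq ujfo uqdha rdoyr
Final line count: 10

Answer: 10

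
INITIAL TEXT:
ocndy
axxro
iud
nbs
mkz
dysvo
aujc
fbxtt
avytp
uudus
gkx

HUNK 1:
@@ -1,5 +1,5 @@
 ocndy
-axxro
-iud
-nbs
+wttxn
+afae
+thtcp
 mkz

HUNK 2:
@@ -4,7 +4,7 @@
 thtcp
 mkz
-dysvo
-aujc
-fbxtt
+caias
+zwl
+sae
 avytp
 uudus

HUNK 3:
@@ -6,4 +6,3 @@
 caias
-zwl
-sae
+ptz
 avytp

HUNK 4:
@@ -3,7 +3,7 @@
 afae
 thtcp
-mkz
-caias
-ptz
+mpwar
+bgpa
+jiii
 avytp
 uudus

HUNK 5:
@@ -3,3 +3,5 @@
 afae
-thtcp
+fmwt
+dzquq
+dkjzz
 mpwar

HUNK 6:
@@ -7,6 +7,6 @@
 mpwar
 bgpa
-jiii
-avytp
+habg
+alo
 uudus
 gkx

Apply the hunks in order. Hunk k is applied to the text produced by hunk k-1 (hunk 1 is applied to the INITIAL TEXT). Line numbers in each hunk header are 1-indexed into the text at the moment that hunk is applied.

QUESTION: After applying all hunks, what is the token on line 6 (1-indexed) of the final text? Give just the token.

Answer: dkjzz

Derivation:
Hunk 1: at line 1 remove [axxro,iud,nbs] add [wttxn,afae,thtcp] -> 11 lines: ocndy wttxn afae thtcp mkz dysvo aujc fbxtt avytp uudus gkx
Hunk 2: at line 4 remove [dysvo,aujc,fbxtt] add [caias,zwl,sae] -> 11 lines: ocndy wttxn afae thtcp mkz caias zwl sae avytp uudus gkx
Hunk 3: at line 6 remove [zwl,sae] add [ptz] -> 10 lines: ocndy wttxn afae thtcp mkz caias ptz avytp uudus gkx
Hunk 4: at line 3 remove [mkz,caias,ptz] add [mpwar,bgpa,jiii] -> 10 lines: ocndy wttxn afae thtcp mpwar bgpa jiii avytp uudus gkx
Hunk 5: at line 3 remove [thtcp] add [fmwt,dzquq,dkjzz] -> 12 lines: ocndy wttxn afae fmwt dzquq dkjzz mpwar bgpa jiii avytp uudus gkx
Hunk 6: at line 7 remove [jiii,avytp] add [habg,alo] -> 12 lines: ocndy wttxn afae fmwt dzquq dkjzz mpwar bgpa habg alo uudus gkx
Final line 6: dkjzz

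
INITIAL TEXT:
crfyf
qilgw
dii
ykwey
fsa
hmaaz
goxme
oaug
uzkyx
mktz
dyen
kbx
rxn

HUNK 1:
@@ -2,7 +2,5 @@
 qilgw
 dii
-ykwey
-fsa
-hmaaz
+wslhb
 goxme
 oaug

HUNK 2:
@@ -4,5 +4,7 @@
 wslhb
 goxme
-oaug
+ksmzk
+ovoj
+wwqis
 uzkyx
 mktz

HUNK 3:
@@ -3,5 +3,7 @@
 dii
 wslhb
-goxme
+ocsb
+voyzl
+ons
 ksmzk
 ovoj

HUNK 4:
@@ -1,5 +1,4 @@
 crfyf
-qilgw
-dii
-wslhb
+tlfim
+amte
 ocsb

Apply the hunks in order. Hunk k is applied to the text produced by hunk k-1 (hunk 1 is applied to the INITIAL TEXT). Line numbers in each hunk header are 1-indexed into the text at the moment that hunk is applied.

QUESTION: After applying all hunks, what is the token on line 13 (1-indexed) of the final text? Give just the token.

Answer: kbx

Derivation:
Hunk 1: at line 2 remove [ykwey,fsa,hmaaz] add [wslhb] -> 11 lines: crfyf qilgw dii wslhb goxme oaug uzkyx mktz dyen kbx rxn
Hunk 2: at line 4 remove [oaug] add [ksmzk,ovoj,wwqis] -> 13 lines: crfyf qilgw dii wslhb goxme ksmzk ovoj wwqis uzkyx mktz dyen kbx rxn
Hunk 3: at line 3 remove [goxme] add [ocsb,voyzl,ons] -> 15 lines: crfyf qilgw dii wslhb ocsb voyzl ons ksmzk ovoj wwqis uzkyx mktz dyen kbx rxn
Hunk 4: at line 1 remove [qilgw,dii,wslhb] add [tlfim,amte] -> 14 lines: crfyf tlfim amte ocsb voyzl ons ksmzk ovoj wwqis uzkyx mktz dyen kbx rxn
Final line 13: kbx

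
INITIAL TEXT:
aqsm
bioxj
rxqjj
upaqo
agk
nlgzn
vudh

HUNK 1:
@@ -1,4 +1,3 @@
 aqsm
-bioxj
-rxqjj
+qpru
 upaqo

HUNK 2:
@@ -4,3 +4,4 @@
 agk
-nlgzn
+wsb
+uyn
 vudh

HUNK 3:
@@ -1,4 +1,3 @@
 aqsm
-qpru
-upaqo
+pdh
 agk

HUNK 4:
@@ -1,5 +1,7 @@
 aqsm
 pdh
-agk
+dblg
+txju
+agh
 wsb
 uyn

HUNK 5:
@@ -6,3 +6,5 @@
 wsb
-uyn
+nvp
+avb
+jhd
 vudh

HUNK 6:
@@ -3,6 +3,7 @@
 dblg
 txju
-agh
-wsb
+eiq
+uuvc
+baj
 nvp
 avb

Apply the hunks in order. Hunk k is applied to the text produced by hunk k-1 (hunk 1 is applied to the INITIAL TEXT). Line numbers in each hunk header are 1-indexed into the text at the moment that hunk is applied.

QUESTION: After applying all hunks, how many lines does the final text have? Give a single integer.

Hunk 1: at line 1 remove [bioxj,rxqjj] add [qpru] -> 6 lines: aqsm qpru upaqo agk nlgzn vudh
Hunk 2: at line 4 remove [nlgzn] add [wsb,uyn] -> 7 lines: aqsm qpru upaqo agk wsb uyn vudh
Hunk 3: at line 1 remove [qpru,upaqo] add [pdh] -> 6 lines: aqsm pdh agk wsb uyn vudh
Hunk 4: at line 1 remove [agk] add [dblg,txju,agh] -> 8 lines: aqsm pdh dblg txju agh wsb uyn vudh
Hunk 5: at line 6 remove [uyn] add [nvp,avb,jhd] -> 10 lines: aqsm pdh dblg txju agh wsb nvp avb jhd vudh
Hunk 6: at line 3 remove [agh,wsb] add [eiq,uuvc,baj] -> 11 lines: aqsm pdh dblg txju eiq uuvc baj nvp avb jhd vudh
Final line count: 11

Answer: 11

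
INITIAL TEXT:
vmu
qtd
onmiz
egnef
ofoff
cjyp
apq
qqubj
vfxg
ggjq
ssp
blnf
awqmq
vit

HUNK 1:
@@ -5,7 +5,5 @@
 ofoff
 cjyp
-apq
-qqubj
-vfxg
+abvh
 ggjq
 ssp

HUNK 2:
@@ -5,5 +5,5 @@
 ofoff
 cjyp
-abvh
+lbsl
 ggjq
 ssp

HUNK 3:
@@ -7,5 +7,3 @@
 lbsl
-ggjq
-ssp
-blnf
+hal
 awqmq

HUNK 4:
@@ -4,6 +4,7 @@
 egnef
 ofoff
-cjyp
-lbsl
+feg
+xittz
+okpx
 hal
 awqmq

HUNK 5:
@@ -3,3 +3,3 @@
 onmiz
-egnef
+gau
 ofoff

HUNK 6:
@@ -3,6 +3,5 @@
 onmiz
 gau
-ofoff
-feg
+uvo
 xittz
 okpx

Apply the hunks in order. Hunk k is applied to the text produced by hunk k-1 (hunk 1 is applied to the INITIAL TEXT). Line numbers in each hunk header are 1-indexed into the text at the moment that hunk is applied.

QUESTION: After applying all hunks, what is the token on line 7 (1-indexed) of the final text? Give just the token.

Hunk 1: at line 5 remove [apq,qqubj,vfxg] add [abvh] -> 12 lines: vmu qtd onmiz egnef ofoff cjyp abvh ggjq ssp blnf awqmq vit
Hunk 2: at line 5 remove [abvh] add [lbsl] -> 12 lines: vmu qtd onmiz egnef ofoff cjyp lbsl ggjq ssp blnf awqmq vit
Hunk 3: at line 7 remove [ggjq,ssp,blnf] add [hal] -> 10 lines: vmu qtd onmiz egnef ofoff cjyp lbsl hal awqmq vit
Hunk 4: at line 4 remove [cjyp,lbsl] add [feg,xittz,okpx] -> 11 lines: vmu qtd onmiz egnef ofoff feg xittz okpx hal awqmq vit
Hunk 5: at line 3 remove [egnef] add [gau] -> 11 lines: vmu qtd onmiz gau ofoff feg xittz okpx hal awqmq vit
Hunk 6: at line 3 remove [ofoff,feg] add [uvo] -> 10 lines: vmu qtd onmiz gau uvo xittz okpx hal awqmq vit
Final line 7: okpx

Answer: okpx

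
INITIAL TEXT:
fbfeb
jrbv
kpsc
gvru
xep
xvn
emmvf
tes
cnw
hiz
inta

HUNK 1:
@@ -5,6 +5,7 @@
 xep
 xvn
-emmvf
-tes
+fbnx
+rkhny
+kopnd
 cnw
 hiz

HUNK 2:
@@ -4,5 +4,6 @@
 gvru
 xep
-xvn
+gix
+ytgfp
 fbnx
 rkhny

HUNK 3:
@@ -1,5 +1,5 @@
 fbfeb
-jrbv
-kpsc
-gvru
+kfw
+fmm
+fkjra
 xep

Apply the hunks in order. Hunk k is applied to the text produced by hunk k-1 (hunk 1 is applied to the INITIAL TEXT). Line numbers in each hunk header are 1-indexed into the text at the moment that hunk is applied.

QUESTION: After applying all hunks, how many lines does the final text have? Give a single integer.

Answer: 13

Derivation:
Hunk 1: at line 5 remove [emmvf,tes] add [fbnx,rkhny,kopnd] -> 12 lines: fbfeb jrbv kpsc gvru xep xvn fbnx rkhny kopnd cnw hiz inta
Hunk 2: at line 4 remove [xvn] add [gix,ytgfp] -> 13 lines: fbfeb jrbv kpsc gvru xep gix ytgfp fbnx rkhny kopnd cnw hiz inta
Hunk 3: at line 1 remove [jrbv,kpsc,gvru] add [kfw,fmm,fkjra] -> 13 lines: fbfeb kfw fmm fkjra xep gix ytgfp fbnx rkhny kopnd cnw hiz inta
Final line count: 13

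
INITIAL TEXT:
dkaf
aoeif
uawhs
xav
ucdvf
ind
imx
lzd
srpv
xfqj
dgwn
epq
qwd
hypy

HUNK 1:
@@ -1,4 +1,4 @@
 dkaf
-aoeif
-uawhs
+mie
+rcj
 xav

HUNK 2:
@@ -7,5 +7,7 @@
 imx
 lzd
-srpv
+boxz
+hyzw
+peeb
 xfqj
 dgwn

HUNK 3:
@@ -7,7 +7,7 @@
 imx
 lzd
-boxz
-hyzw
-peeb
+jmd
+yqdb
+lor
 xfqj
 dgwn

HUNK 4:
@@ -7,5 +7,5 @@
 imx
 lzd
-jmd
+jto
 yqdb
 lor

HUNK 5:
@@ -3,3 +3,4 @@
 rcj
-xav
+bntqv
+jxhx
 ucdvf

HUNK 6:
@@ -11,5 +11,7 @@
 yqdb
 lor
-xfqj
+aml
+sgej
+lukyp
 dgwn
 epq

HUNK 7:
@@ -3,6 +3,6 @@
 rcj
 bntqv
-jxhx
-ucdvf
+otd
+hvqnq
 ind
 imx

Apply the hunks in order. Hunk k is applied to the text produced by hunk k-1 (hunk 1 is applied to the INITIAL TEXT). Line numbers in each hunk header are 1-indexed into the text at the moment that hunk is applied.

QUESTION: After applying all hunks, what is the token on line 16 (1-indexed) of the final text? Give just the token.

Hunk 1: at line 1 remove [aoeif,uawhs] add [mie,rcj] -> 14 lines: dkaf mie rcj xav ucdvf ind imx lzd srpv xfqj dgwn epq qwd hypy
Hunk 2: at line 7 remove [srpv] add [boxz,hyzw,peeb] -> 16 lines: dkaf mie rcj xav ucdvf ind imx lzd boxz hyzw peeb xfqj dgwn epq qwd hypy
Hunk 3: at line 7 remove [boxz,hyzw,peeb] add [jmd,yqdb,lor] -> 16 lines: dkaf mie rcj xav ucdvf ind imx lzd jmd yqdb lor xfqj dgwn epq qwd hypy
Hunk 4: at line 7 remove [jmd] add [jto] -> 16 lines: dkaf mie rcj xav ucdvf ind imx lzd jto yqdb lor xfqj dgwn epq qwd hypy
Hunk 5: at line 3 remove [xav] add [bntqv,jxhx] -> 17 lines: dkaf mie rcj bntqv jxhx ucdvf ind imx lzd jto yqdb lor xfqj dgwn epq qwd hypy
Hunk 6: at line 11 remove [xfqj] add [aml,sgej,lukyp] -> 19 lines: dkaf mie rcj bntqv jxhx ucdvf ind imx lzd jto yqdb lor aml sgej lukyp dgwn epq qwd hypy
Hunk 7: at line 3 remove [jxhx,ucdvf] add [otd,hvqnq] -> 19 lines: dkaf mie rcj bntqv otd hvqnq ind imx lzd jto yqdb lor aml sgej lukyp dgwn epq qwd hypy
Final line 16: dgwn

Answer: dgwn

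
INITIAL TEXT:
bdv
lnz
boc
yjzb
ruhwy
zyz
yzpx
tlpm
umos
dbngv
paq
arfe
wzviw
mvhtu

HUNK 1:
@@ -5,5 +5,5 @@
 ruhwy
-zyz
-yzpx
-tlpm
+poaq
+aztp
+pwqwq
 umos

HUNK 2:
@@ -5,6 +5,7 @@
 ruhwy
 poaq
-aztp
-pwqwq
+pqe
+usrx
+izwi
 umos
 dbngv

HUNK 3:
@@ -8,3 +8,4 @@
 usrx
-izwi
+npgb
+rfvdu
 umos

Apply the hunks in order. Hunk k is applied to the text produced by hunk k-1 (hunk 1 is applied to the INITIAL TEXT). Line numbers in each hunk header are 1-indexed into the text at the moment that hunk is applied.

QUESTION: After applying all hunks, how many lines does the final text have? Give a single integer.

Answer: 16

Derivation:
Hunk 1: at line 5 remove [zyz,yzpx,tlpm] add [poaq,aztp,pwqwq] -> 14 lines: bdv lnz boc yjzb ruhwy poaq aztp pwqwq umos dbngv paq arfe wzviw mvhtu
Hunk 2: at line 5 remove [aztp,pwqwq] add [pqe,usrx,izwi] -> 15 lines: bdv lnz boc yjzb ruhwy poaq pqe usrx izwi umos dbngv paq arfe wzviw mvhtu
Hunk 3: at line 8 remove [izwi] add [npgb,rfvdu] -> 16 lines: bdv lnz boc yjzb ruhwy poaq pqe usrx npgb rfvdu umos dbngv paq arfe wzviw mvhtu
Final line count: 16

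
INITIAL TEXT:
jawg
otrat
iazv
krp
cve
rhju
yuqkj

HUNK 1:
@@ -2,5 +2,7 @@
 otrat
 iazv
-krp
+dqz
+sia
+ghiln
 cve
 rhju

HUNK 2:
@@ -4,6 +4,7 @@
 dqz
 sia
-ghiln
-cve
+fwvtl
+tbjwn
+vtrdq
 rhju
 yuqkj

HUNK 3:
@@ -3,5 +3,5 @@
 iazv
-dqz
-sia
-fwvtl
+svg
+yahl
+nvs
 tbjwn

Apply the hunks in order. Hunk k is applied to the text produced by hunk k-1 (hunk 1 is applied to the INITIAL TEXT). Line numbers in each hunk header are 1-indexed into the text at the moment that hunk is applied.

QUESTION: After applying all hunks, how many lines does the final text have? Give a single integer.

Answer: 10

Derivation:
Hunk 1: at line 2 remove [krp] add [dqz,sia,ghiln] -> 9 lines: jawg otrat iazv dqz sia ghiln cve rhju yuqkj
Hunk 2: at line 4 remove [ghiln,cve] add [fwvtl,tbjwn,vtrdq] -> 10 lines: jawg otrat iazv dqz sia fwvtl tbjwn vtrdq rhju yuqkj
Hunk 3: at line 3 remove [dqz,sia,fwvtl] add [svg,yahl,nvs] -> 10 lines: jawg otrat iazv svg yahl nvs tbjwn vtrdq rhju yuqkj
Final line count: 10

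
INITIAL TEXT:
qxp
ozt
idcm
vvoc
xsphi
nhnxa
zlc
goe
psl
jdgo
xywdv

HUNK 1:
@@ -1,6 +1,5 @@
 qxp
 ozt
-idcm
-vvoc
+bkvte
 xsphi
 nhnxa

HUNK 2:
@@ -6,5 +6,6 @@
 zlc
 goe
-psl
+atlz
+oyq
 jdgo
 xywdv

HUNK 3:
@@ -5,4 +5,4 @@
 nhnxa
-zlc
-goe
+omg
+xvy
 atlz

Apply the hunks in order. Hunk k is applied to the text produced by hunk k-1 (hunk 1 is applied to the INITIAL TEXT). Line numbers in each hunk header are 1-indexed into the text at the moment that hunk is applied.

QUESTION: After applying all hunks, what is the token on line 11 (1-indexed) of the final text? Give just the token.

Hunk 1: at line 1 remove [idcm,vvoc] add [bkvte] -> 10 lines: qxp ozt bkvte xsphi nhnxa zlc goe psl jdgo xywdv
Hunk 2: at line 6 remove [psl] add [atlz,oyq] -> 11 lines: qxp ozt bkvte xsphi nhnxa zlc goe atlz oyq jdgo xywdv
Hunk 3: at line 5 remove [zlc,goe] add [omg,xvy] -> 11 lines: qxp ozt bkvte xsphi nhnxa omg xvy atlz oyq jdgo xywdv
Final line 11: xywdv

Answer: xywdv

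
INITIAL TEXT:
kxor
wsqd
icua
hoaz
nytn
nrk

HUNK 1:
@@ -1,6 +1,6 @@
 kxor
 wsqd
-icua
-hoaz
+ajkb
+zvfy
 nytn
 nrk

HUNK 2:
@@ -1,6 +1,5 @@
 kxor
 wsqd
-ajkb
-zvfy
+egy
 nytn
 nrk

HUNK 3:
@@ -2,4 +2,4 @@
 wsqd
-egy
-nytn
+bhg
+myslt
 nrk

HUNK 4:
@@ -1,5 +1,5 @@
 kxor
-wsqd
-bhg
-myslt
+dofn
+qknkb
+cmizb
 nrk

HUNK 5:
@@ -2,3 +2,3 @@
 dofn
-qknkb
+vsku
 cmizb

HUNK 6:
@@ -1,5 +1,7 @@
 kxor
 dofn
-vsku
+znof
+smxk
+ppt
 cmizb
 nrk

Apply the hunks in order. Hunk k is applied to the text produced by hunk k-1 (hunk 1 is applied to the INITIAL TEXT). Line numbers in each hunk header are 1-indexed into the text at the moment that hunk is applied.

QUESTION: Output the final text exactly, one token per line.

Answer: kxor
dofn
znof
smxk
ppt
cmizb
nrk

Derivation:
Hunk 1: at line 1 remove [icua,hoaz] add [ajkb,zvfy] -> 6 lines: kxor wsqd ajkb zvfy nytn nrk
Hunk 2: at line 1 remove [ajkb,zvfy] add [egy] -> 5 lines: kxor wsqd egy nytn nrk
Hunk 3: at line 2 remove [egy,nytn] add [bhg,myslt] -> 5 lines: kxor wsqd bhg myslt nrk
Hunk 4: at line 1 remove [wsqd,bhg,myslt] add [dofn,qknkb,cmizb] -> 5 lines: kxor dofn qknkb cmizb nrk
Hunk 5: at line 2 remove [qknkb] add [vsku] -> 5 lines: kxor dofn vsku cmizb nrk
Hunk 6: at line 1 remove [vsku] add [znof,smxk,ppt] -> 7 lines: kxor dofn znof smxk ppt cmizb nrk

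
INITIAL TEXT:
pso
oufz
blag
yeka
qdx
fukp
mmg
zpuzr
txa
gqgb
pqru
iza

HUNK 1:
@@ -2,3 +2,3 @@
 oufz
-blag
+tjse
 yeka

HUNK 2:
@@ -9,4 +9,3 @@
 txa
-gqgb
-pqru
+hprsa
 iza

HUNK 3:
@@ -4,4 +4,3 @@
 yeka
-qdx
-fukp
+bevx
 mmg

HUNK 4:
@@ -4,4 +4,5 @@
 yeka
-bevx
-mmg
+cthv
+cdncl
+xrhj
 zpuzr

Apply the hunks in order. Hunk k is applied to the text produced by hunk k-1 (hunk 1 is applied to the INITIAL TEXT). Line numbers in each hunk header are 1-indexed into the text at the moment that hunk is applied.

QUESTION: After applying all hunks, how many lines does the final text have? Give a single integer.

Answer: 11

Derivation:
Hunk 1: at line 2 remove [blag] add [tjse] -> 12 lines: pso oufz tjse yeka qdx fukp mmg zpuzr txa gqgb pqru iza
Hunk 2: at line 9 remove [gqgb,pqru] add [hprsa] -> 11 lines: pso oufz tjse yeka qdx fukp mmg zpuzr txa hprsa iza
Hunk 3: at line 4 remove [qdx,fukp] add [bevx] -> 10 lines: pso oufz tjse yeka bevx mmg zpuzr txa hprsa iza
Hunk 4: at line 4 remove [bevx,mmg] add [cthv,cdncl,xrhj] -> 11 lines: pso oufz tjse yeka cthv cdncl xrhj zpuzr txa hprsa iza
Final line count: 11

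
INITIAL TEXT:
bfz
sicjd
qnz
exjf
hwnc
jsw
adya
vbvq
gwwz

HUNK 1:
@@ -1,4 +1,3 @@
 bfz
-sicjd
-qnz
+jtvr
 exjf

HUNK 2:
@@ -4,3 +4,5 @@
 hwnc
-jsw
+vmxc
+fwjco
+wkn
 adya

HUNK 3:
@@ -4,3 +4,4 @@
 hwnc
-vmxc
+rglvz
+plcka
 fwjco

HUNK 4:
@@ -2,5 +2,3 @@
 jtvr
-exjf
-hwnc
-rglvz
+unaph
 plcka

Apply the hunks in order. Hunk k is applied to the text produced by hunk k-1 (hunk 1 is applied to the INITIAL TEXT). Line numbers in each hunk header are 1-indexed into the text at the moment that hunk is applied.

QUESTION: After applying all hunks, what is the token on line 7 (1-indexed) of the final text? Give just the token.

Answer: adya

Derivation:
Hunk 1: at line 1 remove [sicjd,qnz] add [jtvr] -> 8 lines: bfz jtvr exjf hwnc jsw adya vbvq gwwz
Hunk 2: at line 4 remove [jsw] add [vmxc,fwjco,wkn] -> 10 lines: bfz jtvr exjf hwnc vmxc fwjco wkn adya vbvq gwwz
Hunk 3: at line 4 remove [vmxc] add [rglvz,plcka] -> 11 lines: bfz jtvr exjf hwnc rglvz plcka fwjco wkn adya vbvq gwwz
Hunk 4: at line 2 remove [exjf,hwnc,rglvz] add [unaph] -> 9 lines: bfz jtvr unaph plcka fwjco wkn adya vbvq gwwz
Final line 7: adya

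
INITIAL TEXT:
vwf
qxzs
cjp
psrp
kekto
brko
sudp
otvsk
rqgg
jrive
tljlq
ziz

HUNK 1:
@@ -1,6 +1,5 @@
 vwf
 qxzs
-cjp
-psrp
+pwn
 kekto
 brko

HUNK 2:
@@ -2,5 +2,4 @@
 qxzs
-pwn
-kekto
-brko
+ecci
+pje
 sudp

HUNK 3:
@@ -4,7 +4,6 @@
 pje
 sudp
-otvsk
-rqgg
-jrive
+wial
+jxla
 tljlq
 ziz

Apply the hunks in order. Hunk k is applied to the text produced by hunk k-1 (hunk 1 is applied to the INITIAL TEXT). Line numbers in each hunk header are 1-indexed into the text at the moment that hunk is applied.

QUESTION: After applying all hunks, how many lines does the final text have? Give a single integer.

Hunk 1: at line 1 remove [cjp,psrp] add [pwn] -> 11 lines: vwf qxzs pwn kekto brko sudp otvsk rqgg jrive tljlq ziz
Hunk 2: at line 2 remove [pwn,kekto,brko] add [ecci,pje] -> 10 lines: vwf qxzs ecci pje sudp otvsk rqgg jrive tljlq ziz
Hunk 3: at line 4 remove [otvsk,rqgg,jrive] add [wial,jxla] -> 9 lines: vwf qxzs ecci pje sudp wial jxla tljlq ziz
Final line count: 9

Answer: 9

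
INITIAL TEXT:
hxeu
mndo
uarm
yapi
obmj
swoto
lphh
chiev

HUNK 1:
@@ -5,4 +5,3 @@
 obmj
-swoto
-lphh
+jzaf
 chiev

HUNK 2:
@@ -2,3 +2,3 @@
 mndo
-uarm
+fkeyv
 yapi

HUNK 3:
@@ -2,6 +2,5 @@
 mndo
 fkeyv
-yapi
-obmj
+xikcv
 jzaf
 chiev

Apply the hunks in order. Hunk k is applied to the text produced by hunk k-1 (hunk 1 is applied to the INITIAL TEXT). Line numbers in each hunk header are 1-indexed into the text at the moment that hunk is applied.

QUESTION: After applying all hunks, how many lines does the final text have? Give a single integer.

Hunk 1: at line 5 remove [swoto,lphh] add [jzaf] -> 7 lines: hxeu mndo uarm yapi obmj jzaf chiev
Hunk 2: at line 2 remove [uarm] add [fkeyv] -> 7 lines: hxeu mndo fkeyv yapi obmj jzaf chiev
Hunk 3: at line 2 remove [yapi,obmj] add [xikcv] -> 6 lines: hxeu mndo fkeyv xikcv jzaf chiev
Final line count: 6

Answer: 6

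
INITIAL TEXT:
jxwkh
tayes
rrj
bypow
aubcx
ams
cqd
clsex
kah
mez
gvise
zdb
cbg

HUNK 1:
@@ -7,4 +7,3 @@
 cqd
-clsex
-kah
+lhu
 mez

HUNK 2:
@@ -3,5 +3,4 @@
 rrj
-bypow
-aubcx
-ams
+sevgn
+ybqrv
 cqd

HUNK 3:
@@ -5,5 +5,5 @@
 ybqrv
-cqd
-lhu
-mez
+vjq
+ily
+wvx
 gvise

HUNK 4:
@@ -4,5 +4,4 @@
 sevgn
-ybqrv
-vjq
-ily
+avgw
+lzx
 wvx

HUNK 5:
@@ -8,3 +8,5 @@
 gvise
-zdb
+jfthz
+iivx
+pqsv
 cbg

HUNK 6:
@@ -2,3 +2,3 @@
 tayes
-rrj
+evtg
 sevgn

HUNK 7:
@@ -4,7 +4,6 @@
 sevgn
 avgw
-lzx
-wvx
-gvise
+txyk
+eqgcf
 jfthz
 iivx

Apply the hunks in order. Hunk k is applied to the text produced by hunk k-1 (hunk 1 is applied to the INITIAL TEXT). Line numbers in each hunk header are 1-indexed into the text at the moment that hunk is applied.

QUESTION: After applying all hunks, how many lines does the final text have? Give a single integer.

Hunk 1: at line 7 remove [clsex,kah] add [lhu] -> 12 lines: jxwkh tayes rrj bypow aubcx ams cqd lhu mez gvise zdb cbg
Hunk 2: at line 3 remove [bypow,aubcx,ams] add [sevgn,ybqrv] -> 11 lines: jxwkh tayes rrj sevgn ybqrv cqd lhu mez gvise zdb cbg
Hunk 3: at line 5 remove [cqd,lhu,mez] add [vjq,ily,wvx] -> 11 lines: jxwkh tayes rrj sevgn ybqrv vjq ily wvx gvise zdb cbg
Hunk 4: at line 4 remove [ybqrv,vjq,ily] add [avgw,lzx] -> 10 lines: jxwkh tayes rrj sevgn avgw lzx wvx gvise zdb cbg
Hunk 5: at line 8 remove [zdb] add [jfthz,iivx,pqsv] -> 12 lines: jxwkh tayes rrj sevgn avgw lzx wvx gvise jfthz iivx pqsv cbg
Hunk 6: at line 2 remove [rrj] add [evtg] -> 12 lines: jxwkh tayes evtg sevgn avgw lzx wvx gvise jfthz iivx pqsv cbg
Hunk 7: at line 4 remove [lzx,wvx,gvise] add [txyk,eqgcf] -> 11 lines: jxwkh tayes evtg sevgn avgw txyk eqgcf jfthz iivx pqsv cbg
Final line count: 11

Answer: 11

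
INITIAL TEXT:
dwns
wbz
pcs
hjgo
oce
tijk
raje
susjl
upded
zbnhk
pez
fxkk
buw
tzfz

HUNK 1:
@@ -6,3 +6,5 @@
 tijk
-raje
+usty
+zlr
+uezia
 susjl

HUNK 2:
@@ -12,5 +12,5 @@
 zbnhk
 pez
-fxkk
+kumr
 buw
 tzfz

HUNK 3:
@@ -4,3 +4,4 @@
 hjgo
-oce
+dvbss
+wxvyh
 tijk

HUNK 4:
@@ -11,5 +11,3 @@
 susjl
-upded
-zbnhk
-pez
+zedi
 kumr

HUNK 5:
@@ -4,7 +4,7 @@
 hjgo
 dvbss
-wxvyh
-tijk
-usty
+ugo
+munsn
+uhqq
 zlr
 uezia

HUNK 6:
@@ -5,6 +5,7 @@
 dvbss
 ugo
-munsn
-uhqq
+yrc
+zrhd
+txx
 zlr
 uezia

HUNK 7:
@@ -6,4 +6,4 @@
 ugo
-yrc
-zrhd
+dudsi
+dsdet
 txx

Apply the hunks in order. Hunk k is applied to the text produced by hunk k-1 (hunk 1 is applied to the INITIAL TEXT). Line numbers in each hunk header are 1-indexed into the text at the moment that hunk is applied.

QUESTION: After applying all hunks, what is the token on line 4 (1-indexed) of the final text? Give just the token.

Hunk 1: at line 6 remove [raje] add [usty,zlr,uezia] -> 16 lines: dwns wbz pcs hjgo oce tijk usty zlr uezia susjl upded zbnhk pez fxkk buw tzfz
Hunk 2: at line 12 remove [fxkk] add [kumr] -> 16 lines: dwns wbz pcs hjgo oce tijk usty zlr uezia susjl upded zbnhk pez kumr buw tzfz
Hunk 3: at line 4 remove [oce] add [dvbss,wxvyh] -> 17 lines: dwns wbz pcs hjgo dvbss wxvyh tijk usty zlr uezia susjl upded zbnhk pez kumr buw tzfz
Hunk 4: at line 11 remove [upded,zbnhk,pez] add [zedi] -> 15 lines: dwns wbz pcs hjgo dvbss wxvyh tijk usty zlr uezia susjl zedi kumr buw tzfz
Hunk 5: at line 4 remove [wxvyh,tijk,usty] add [ugo,munsn,uhqq] -> 15 lines: dwns wbz pcs hjgo dvbss ugo munsn uhqq zlr uezia susjl zedi kumr buw tzfz
Hunk 6: at line 5 remove [munsn,uhqq] add [yrc,zrhd,txx] -> 16 lines: dwns wbz pcs hjgo dvbss ugo yrc zrhd txx zlr uezia susjl zedi kumr buw tzfz
Hunk 7: at line 6 remove [yrc,zrhd] add [dudsi,dsdet] -> 16 lines: dwns wbz pcs hjgo dvbss ugo dudsi dsdet txx zlr uezia susjl zedi kumr buw tzfz
Final line 4: hjgo

Answer: hjgo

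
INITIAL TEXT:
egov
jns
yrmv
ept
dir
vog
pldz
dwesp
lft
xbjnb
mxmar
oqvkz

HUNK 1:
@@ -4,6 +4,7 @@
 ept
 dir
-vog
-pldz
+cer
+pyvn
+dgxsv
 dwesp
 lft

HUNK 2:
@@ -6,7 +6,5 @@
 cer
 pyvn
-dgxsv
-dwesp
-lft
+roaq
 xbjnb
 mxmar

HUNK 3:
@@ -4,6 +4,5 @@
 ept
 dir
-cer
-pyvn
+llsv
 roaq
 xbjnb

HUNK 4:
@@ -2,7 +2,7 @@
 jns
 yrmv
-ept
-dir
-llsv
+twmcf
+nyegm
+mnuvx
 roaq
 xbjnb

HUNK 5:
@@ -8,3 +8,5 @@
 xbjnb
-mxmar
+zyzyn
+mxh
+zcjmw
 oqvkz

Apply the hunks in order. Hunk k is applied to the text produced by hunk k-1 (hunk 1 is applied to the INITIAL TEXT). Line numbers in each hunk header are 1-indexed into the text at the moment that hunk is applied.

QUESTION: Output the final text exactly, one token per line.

Hunk 1: at line 4 remove [vog,pldz] add [cer,pyvn,dgxsv] -> 13 lines: egov jns yrmv ept dir cer pyvn dgxsv dwesp lft xbjnb mxmar oqvkz
Hunk 2: at line 6 remove [dgxsv,dwesp,lft] add [roaq] -> 11 lines: egov jns yrmv ept dir cer pyvn roaq xbjnb mxmar oqvkz
Hunk 3: at line 4 remove [cer,pyvn] add [llsv] -> 10 lines: egov jns yrmv ept dir llsv roaq xbjnb mxmar oqvkz
Hunk 4: at line 2 remove [ept,dir,llsv] add [twmcf,nyegm,mnuvx] -> 10 lines: egov jns yrmv twmcf nyegm mnuvx roaq xbjnb mxmar oqvkz
Hunk 5: at line 8 remove [mxmar] add [zyzyn,mxh,zcjmw] -> 12 lines: egov jns yrmv twmcf nyegm mnuvx roaq xbjnb zyzyn mxh zcjmw oqvkz

Answer: egov
jns
yrmv
twmcf
nyegm
mnuvx
roaq
xbjnb
zyzyn
mxh
zcjmw
oqvkz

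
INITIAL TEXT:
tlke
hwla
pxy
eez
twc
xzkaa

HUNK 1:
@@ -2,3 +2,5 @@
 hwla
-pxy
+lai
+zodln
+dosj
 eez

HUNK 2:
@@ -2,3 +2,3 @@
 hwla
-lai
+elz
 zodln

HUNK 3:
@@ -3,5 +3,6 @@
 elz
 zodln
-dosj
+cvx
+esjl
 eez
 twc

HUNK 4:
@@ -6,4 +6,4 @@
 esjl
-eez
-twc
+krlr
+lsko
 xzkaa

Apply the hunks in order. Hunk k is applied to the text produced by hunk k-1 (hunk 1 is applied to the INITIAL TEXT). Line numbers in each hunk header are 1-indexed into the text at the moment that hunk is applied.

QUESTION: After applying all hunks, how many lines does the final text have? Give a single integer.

Answer: 9

Derivation:
Hunk 1: at line 2 remove [pxy] add [lai,zodln,dosj] -> 8 lines: tlke hwla lai zodln dosj eez twc xzkaa
Hunk 2: at line 2 remove [lai] add [elz] -> 8 lines: tlke hwla elz zodln dosj eez twc xzkaa
Hunk 3: at line 3 remove [dosj] add [cvx,esjl] -> 9 lines: tlke hwla elz zodln cvx esjl eez twc xzkaa
Hunk 4: at line 6 remove [eez,twc] add [krlr,lsko] -> 9 lines: tlke hwla elz zodln cvx esjl krlr lsko xzkaa
Final line count: 9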